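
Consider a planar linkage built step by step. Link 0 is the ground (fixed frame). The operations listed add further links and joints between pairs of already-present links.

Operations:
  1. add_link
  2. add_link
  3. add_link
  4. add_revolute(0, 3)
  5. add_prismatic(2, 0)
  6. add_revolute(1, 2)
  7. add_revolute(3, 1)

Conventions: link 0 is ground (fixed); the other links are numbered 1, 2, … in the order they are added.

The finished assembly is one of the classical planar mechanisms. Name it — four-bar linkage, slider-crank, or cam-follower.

links: 4 (incl. ground); joints: 3 revolute, 1 prismatic, 0 higher (cam) pair, forming one closed loop
4 links, 3 revolutes + 1 prismatic in one loop → slider-crank

slider-crank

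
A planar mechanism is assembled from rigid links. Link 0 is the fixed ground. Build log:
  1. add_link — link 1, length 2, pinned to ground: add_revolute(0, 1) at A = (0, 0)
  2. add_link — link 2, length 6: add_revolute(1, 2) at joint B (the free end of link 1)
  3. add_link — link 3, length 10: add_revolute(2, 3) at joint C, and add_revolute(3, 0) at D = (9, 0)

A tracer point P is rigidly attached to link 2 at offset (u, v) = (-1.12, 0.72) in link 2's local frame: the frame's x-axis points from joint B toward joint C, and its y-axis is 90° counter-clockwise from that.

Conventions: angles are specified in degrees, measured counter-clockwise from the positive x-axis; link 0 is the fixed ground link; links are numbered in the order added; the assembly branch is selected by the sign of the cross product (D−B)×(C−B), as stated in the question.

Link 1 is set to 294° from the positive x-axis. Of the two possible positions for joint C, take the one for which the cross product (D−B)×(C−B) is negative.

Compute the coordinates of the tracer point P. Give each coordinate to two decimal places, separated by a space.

A=(0,0), D=(9.00,0)
B = A + 2.00·(cos294°, sin294°) = (0.8135, -1.8271)
|BD| = 8.3879
circle(B,6.00) ∩ circle(D,10.00): a=0.3790, h=5.9880
  candidates: C₊=(-0.1210,4.0997) cross=50.227; C₋=(2.4877,-7.5888) cross=-50.227
  branch - wants cross < 0 → take C=(2.4877,-7.5888) (cross=-50.227)
ex = (C−B)/|BC| = (0.2790,-0.9603); ey = (0.9603,0.2790)
P = B + -1.12·ex + 0.72·ey = (1.1924,-0.5507)

1.19 -0.55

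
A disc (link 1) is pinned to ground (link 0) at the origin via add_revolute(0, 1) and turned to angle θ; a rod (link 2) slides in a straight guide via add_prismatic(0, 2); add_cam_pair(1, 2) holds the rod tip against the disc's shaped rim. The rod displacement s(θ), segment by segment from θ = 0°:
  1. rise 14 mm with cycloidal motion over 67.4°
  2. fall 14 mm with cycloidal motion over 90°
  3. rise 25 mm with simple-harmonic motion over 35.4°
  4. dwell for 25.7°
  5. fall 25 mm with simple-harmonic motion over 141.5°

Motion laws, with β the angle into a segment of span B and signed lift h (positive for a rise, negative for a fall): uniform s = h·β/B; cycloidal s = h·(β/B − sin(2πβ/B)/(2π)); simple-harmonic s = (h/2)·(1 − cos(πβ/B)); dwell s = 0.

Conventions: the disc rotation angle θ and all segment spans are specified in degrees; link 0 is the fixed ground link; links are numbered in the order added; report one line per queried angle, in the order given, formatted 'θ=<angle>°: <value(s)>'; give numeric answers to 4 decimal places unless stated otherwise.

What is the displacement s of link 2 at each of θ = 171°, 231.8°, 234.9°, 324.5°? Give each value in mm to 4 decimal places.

segment 1 (0° to 67.4°, cycloidal, h = 14) is passed completely: s = 0.0000 + (14) = 14.0000
segment 2 (67.4° to 157.4°, cycloidal, h = -14) is passed completely: s = 14.0000 + (-14) = 0.0000
θ = 171° falls in segment 3 (157.4° to 192.8°, simple-harmonic, h = 25): β = 171 − 157.4 = 13.6°, B = 35.4°; Δs = 25/2·(1 − cos(π·0.3842)) = 8.0515; s = 0.0000 + 8.0515 = 8.0515
segment 3 (157.4° to 192.8°, simple-harmonic, h = 25) is passed completely: s = 0.0000 + (25) = 25.0000
segment 4 (192.8° to 218.5°, dwell): s unchanged at 25.0000
θ = 231.8° falls in segment 5 (218.5° to 360°, simple-harmonic, h = -25): β = 231.8 − 218.5 = 13.3°, B = 141.5°; Δs = -25/2·(1 − cos(π·0.0940)) = -0.5410; s = 25.0000 − 0.5410 = 24.4590
θ = 234.9° falls in segment 5 (218.5° to 360°, simple-harmonic, h = -25): β = 234.9 − 218.5 = 16.4°, B = 141.5°; Δs = -25/2·(1 − cos(π·0.1159)) = -0.8195; s = 25.0000 − 0.8195 = 24.1805
θ = 324.5° falls in segment 5 (218.5° to 360°, simple-harmonic, h = -25): β = 324.5 − 218.5 = 106°, B = 141.5°; Δs = -25/2·(1 − cos(π·0.7491)) = -21.3143; s = 25.0000 − 21.3143 = 3.6857

θ=171°: 8.0515
θ=231.8°: 24.4590
θ=234.9°: 24.1805
θ=324.5°: 3.6857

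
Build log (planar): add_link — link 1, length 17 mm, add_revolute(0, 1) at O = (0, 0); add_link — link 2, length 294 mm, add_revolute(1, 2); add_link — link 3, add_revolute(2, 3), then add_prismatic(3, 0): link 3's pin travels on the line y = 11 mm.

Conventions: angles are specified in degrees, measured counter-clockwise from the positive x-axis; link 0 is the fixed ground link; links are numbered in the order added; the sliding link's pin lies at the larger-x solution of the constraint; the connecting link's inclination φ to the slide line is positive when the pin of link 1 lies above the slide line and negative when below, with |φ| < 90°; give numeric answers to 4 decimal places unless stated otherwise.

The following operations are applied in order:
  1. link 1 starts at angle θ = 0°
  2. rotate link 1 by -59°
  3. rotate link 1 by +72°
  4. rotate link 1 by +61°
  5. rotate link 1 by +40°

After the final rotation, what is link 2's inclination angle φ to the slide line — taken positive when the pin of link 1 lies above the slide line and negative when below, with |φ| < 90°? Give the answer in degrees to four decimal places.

geometry: r = 17 mm, L = 294 mm, e = 11 mm; θ starts at 0°
rotate link 1 by -59°: θ ← 0° -59° = -59°
rotate link 1 by +72°: θ ← -59° +72° = 13°
rotate link 1 by +61°: θ ← 13° +61° = 74°
rotate link 1 by +40°: θ ← 74° +40° = 114°
h = r sin θ − e = 15.530273 − 11 = 4.530273
sin φ = h / L = 4.530273 / 294 = 0.01540909
φ = arcsin(0.01540909) = 0.882911°

0.8829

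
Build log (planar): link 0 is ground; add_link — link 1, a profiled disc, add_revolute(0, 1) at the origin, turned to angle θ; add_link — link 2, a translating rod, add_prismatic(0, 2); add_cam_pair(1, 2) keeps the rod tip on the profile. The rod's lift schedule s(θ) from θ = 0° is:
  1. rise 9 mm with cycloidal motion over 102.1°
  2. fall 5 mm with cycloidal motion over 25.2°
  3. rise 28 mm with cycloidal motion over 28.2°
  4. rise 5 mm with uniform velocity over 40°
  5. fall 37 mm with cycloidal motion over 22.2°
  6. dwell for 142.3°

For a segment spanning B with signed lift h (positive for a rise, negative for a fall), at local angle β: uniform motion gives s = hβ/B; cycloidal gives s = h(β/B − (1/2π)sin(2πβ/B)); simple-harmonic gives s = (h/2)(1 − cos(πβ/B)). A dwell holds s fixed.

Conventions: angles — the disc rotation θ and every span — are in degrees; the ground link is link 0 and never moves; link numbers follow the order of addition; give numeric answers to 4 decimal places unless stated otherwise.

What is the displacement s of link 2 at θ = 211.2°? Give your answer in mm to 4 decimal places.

seg 1 [0°–102.1°] cycloidal, h=9: full span → s += 9 → s = 9.0000
seg 2 [102.1°–127.3°] cycloidal, h=-5: full span → s += -5 → s = 4.0000
seg 3 [127.3°–155.5°] cycloidal, h=28: full span → s += 28 → s = 32.0000
seg 4 [155.5°–195.5°] uniform, h=5: full span → s += 5 → s = 37.0000
seg 5 [195.5°–217.7°] cycloidal, h=-37: θ=211.2° here. β=15.7, B=22.2. -37·(0.7072 − sin(2π·0.7072)/(2π)) = -31.8438 → s = 5.1562

5.1562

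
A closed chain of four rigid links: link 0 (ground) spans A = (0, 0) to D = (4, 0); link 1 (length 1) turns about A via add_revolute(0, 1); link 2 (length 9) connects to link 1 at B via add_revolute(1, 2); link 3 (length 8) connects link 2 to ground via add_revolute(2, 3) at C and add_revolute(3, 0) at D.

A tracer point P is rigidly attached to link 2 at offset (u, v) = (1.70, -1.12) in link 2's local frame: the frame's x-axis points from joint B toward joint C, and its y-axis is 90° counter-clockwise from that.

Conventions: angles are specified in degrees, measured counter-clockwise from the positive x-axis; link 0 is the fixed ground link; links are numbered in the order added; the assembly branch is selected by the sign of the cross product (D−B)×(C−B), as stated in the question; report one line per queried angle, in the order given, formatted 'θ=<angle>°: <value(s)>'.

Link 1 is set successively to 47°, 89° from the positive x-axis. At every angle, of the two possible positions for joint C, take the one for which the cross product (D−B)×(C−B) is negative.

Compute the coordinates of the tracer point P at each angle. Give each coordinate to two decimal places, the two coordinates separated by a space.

A=(0,0), D=(4.00,0)
θ=47°: B = A + 1.00·(cos47°, sin47°) = (0.6820, 0.7314)
θ=47°: |BD| = 3.3976
θ=47°: circle(B,9.00) ∩ circle(D,8.00): a=4.2006, h=7.9596
θ=47°:   candidates: C₊=(6.4974,7.6002) cross=27.044; C₋=(3.0708,-7.9458) cross=-27.044
θ=47°:   branch - wants cross < 0 → take C=(3.0708,-7.9458) (cross=-27.044)
θ=47°: ex = (C−B)/|BC| = (0.2654,-0.9641); ey = (0.9641,0.2654)
θ=47°: P = B + 1.70·ex + -1.12·ey = (0.0534,-1.2049)
θ=89°: B = A + 1.00·(cos89°, sin89°) = (0.0175, 0.9998)
θ=89°: |BD| = 4.1061
θ=89°: circle(B,9.00) ∩ circle(D,8.00): a=4.1231, h=8.0000
θ=89°:   candidates: C₊=(5.9645,7.7550) cross=32.849; C₋=(2.0685,-7.7633) cross=-32.849
θ=89°:   branch - wants cross < 0 → take C=(2.0685,-7.7633) (cross=-32.849)
θ=89°: ex = (C−B)/|BC| = (0.2279,-0.9737); ey = (0.9737,0.2279)
θ=89°: P = B + 1.70·ex + -1.12·ey = (-0.6857,-0.9107)

θ=47°: 0.05 -1.20
θ=89°: -0.69 -0.91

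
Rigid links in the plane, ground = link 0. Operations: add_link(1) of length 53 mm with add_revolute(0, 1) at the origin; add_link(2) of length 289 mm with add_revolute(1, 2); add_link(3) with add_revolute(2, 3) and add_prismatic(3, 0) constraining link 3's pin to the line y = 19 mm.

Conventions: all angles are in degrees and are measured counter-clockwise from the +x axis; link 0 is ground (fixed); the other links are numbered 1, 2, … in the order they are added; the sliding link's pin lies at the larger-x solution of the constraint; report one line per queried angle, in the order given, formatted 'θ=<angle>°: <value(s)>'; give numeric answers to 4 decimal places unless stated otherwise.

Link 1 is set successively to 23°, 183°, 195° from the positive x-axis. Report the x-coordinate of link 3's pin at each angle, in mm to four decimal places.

geometry: r = 53 mm, L = 289 mm, e = 19 mm
θ=23°: crank pin P = (r cos θ, r sin θ) = (48.786757, 20.708750)
θ=23°: h = r sin θ − e = 20.708750 − 19 = 1.708750
θ=23°: x = r cos θ + √(L² − h²) = 48.786757 + 288.994948 = 337.781706
θ=183°: crank pin P = (r cos θ, r sin θ) = (-52.927365, -2.773806)
θ=183°: h = r sin θ − e = -2.773806 − 19 = -21.773806
θ=183°: x = r cos θ + √(L² − h²) = -52.927365 + 288.178593 = 235.251228
θ=195°: crank pin P = (r cos θ, r sin θ) = (-51.194069, -13.717409)
θ=195°: h = r sin θ − e = -13.717409 − 19 = -32.717409
θ=195°: x = r cos θ + √(L² − h²) = -51.194069 + 287.142075 = 235.948006

θ=23°: 337.7817
θ=183°: 235.2512
θ=195°: 235.9480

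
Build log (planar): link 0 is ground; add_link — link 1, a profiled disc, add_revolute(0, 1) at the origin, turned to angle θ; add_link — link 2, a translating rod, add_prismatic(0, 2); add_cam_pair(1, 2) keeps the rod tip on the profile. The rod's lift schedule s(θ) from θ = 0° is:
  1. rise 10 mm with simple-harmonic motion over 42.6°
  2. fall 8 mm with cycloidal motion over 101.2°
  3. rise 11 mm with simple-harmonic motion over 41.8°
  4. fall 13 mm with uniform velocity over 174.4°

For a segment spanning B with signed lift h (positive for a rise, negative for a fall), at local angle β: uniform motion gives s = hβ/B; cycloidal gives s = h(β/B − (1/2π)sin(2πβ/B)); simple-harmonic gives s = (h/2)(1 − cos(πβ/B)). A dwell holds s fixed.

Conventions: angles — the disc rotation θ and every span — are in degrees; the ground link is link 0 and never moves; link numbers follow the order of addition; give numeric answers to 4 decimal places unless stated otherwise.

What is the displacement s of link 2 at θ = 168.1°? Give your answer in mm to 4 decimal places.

seg 1 [0°–42.6°] simple-harmonic, h=10: full span → s += 10 → s = 10.0000
seg 2 [42.6°–143.8°] cycloidal, h=-8: full span → s += -8 → s = 2.0000
seg 3 [143.8°–185.6°] simple-harmonic, h=11: θ=168.1° here. β=24.3, B=41.8. 11/2·(1 − cos(π·0.5813)) = 6.8902 → s = 8.8902

8.8902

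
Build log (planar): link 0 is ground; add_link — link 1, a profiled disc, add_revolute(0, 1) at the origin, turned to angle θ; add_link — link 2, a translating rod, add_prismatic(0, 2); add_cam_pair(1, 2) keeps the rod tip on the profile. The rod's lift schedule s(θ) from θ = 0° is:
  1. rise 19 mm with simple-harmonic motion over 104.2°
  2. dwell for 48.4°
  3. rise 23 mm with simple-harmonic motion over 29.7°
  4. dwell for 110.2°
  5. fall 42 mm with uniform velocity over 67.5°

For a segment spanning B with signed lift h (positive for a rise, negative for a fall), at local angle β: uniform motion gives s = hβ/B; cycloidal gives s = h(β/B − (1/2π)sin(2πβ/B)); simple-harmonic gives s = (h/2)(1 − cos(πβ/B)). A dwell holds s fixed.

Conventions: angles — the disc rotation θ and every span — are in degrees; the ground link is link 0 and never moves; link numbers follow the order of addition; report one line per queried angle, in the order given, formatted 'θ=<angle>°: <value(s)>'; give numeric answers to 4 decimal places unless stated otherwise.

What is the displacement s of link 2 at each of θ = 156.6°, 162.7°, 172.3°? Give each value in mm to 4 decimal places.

seg 1 [0°–104.2°] simple-harmonic, h=19: full span → s += 19 → s = 19.0000
seg 2 [104.2°–152.6°] dwell: s stays 19.0000
seg 3 [152.6°–182.3°] simple-harmonic, h=23: θ=156.6° here. β=4, B=29.7. 23/2·(1 − cos(π·0.1347)) = 1.0141 → s = 20.0141
seg 3 [152.6°–182.3°] simple-harmonic, h=23: θ=162.7° here. β=10.1, B=29.7. 23/2·(1 − cos(π·0.3401)) = 5.9620 → s = 24.9620
seg 3 [152.6°–182.3°] simple-harmonic, h=23: θ=172.3° here. β=19.7, B=29.7. 23/2·(1 − cos(π·0.6633)) = 17.1443 → s = 36.1443

θ=156.6°: 20.0141
θ=162.7°: 24.9620
θ=172.3°: 36.1443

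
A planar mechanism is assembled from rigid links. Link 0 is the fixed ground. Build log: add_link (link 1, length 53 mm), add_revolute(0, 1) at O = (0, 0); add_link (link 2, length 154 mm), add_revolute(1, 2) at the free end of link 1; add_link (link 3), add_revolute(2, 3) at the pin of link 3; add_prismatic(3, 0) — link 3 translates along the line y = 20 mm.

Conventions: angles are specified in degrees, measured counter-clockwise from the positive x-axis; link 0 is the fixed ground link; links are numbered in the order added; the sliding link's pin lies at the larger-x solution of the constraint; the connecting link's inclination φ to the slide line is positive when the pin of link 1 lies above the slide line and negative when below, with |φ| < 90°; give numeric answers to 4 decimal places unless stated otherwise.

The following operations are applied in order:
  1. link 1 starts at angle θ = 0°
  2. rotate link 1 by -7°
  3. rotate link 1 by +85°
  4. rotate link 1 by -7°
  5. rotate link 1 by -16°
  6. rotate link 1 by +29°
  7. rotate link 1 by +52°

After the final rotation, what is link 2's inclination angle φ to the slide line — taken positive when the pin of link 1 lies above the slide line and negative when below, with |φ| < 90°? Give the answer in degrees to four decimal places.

geometry: r = 53 mm, L = 154 mm, e = 20 mm; θ starts at 0°
rotate link 1 by -7°: θ ← 0° -7° = -7°
rotate link 1 by +85°: θ ← -7° +85° = 78°
rotate link 1 by -7°: θ ← 78° -7° = 71°
rotate link 1 by -16°: θ ← 71° -16° = 55°
rotate link 1 by +29°: θ ← 55° +29° = 84°
rotate link 1 by +52°: θ ← 84° +52° = 136°
h = r sin θ − e = 36.816894 − 20 = 16.816894
sin φ = h / L = 16.816894 / 154 = 0.10920061
φ = arcsin(0.10920061) = 6.269236°

6.2692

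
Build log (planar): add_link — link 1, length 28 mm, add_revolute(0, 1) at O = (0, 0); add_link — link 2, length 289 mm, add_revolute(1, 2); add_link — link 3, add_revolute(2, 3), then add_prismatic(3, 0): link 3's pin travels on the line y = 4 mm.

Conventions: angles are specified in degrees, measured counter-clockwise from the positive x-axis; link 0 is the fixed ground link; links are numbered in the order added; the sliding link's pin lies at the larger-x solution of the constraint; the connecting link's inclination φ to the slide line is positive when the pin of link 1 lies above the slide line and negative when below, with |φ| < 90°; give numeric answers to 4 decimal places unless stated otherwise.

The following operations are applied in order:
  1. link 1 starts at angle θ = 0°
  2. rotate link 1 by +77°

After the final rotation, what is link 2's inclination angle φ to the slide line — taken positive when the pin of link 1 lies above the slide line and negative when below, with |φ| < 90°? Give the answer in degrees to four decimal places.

geometry: r = 28 mm, L = 289 mm, e = 4 mm; θ starts at 0°
rotate link 1 by +77°: θ ← 0° +77° = 77°
h = r sin θ − e = 27.282362 − 4 = 23.282362
sin φ = h / L = 23.282362 / 289 = 0.08056181
φ = arcsin(0.08056181) = 4.620859°

4.6209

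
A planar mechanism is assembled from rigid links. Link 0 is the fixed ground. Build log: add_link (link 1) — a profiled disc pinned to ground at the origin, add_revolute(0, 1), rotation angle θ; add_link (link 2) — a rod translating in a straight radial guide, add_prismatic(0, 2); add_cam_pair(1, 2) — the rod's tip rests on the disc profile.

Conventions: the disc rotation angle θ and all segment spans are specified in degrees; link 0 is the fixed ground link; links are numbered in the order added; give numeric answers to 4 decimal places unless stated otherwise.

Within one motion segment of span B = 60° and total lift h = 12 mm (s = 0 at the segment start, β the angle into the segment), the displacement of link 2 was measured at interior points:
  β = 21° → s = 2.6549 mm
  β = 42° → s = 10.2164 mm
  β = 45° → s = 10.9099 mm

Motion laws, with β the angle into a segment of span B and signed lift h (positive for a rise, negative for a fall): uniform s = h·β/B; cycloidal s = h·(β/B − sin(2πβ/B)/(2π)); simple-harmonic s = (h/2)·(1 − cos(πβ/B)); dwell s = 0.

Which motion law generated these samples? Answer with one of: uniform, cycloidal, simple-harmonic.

candidates at β/B = r: uniform s = h·r (linear in β); cycloidal s = h·(r − sin(2πr)/(2π)); simple-harmonic s = (h/2)(1 − cos(πr))
β=21°: printed 2.6549 | uniform 4.2000, cycloidal 2.6549, simple-harmonic 3.2761
β=42°: printed 10.2164 | uniform 8.4000, cycloidal 10.2164, simple-harmonic 9.5267
β=45°: printed 10.9099 | uniform 9.0000, cycloidal 10.9099, simple-harmonic 10.2426
only one law matches every sample → cycloidal

cycloidal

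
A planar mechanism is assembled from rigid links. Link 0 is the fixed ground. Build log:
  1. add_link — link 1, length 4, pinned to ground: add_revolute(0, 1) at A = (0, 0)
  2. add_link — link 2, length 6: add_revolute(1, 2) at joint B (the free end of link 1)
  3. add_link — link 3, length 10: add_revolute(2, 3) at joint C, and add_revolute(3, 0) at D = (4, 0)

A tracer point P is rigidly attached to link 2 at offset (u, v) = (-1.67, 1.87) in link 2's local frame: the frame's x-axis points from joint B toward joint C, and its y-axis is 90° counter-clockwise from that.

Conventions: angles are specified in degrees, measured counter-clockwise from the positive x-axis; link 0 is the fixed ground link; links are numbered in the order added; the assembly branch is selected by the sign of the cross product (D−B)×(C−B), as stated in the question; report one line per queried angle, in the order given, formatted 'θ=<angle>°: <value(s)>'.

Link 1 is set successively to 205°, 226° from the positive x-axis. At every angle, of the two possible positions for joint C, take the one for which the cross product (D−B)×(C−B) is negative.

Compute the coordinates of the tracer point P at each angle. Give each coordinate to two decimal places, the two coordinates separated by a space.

A=(0,0), D=(4.00,0)
θ=205°: B = A + 4.00·(cos205°, sin205°) = (-3.6252, -1.6905)
θ=205°: |BD| = 7.8104
θ=205°: circle(B,6.00) ∩ circle(D,10.00): a=-0.1919, h=5.9969
θ=205°:   candidates: C₊=(-5.1106,4.1228) cross=46.838; C₋=(-2.5146,-7.5868) cross=-46.838
θ=205°:   branch - wants cross < 0 → take C=(-2.5146,-7.5868) (cross=-46.838)
θ=205°: ex = (C−B)/|BC| = (0.1851,-0.9827); ey = (0.9827,0.1851)
θ=205°: P = B + -1.67·ex + 1.87·ey = (-2.0967,0.2968)
θ=226°: B = A + 4.00·(cos226°, sin226°) = (-2.7786, -2.8774)
θ=226°: |BD| = 7.3640
θ=226°: circle(B,6.00) ∩ circle(D,10.00): a=-0.6634, h=5.9632
θ=226°:   candidates: C₊=(-5.7193,2.3526) cross=43.913; C₋=(-1.0593,-8.6257) cross=-43.913
θ=226°:   branch - wants cross < 0 → take C=(-1.0593,-8.6257) (cross=-43.913)
θ=226°: ex = (C−B)/|BC| = (0.2866,-0.9581); ey = (0.9581,0.2866)
θ=226°: P = B + -1.67·ex + 1.87·ey = (-1.4656,-0.7415)

θ=205°: -2.10 0.30
θ=226°: -1.47 -0.74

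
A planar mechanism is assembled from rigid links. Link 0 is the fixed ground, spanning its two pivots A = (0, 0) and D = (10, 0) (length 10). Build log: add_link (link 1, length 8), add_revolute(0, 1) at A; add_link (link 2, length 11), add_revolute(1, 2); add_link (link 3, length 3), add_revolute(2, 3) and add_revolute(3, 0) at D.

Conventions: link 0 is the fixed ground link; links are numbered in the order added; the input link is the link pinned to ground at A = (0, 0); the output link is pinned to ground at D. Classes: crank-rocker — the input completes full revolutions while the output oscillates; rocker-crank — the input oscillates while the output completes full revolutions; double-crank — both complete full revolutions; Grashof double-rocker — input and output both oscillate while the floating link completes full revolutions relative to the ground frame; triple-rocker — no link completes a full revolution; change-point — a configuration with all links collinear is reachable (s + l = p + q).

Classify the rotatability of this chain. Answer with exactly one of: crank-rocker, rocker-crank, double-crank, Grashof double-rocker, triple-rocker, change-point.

lengths: ground=10, input=8, coupler=11, output=3
sorted: s=3 (shortest), l=11 (longest), p+q=18
s + l = 14 vs p + q = 18
s + l < p + q (Grashof) with shortest = output link → rocker-crank

rocker-crank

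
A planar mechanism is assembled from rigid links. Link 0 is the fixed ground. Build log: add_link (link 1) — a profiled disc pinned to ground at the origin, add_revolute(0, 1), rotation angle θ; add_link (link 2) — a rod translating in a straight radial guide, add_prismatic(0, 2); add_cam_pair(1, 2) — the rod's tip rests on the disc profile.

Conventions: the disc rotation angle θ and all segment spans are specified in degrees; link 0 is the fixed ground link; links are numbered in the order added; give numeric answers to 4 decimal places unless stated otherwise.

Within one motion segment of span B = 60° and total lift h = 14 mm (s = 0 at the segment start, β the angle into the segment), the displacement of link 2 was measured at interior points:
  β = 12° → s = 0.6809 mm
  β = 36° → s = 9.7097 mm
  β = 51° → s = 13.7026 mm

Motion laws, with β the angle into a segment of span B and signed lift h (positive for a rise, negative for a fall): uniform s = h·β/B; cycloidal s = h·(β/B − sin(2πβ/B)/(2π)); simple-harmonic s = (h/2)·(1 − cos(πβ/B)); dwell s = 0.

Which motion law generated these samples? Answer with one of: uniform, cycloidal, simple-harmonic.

candidates at β/B = r: uniform s = h·r (linear in β); cycloidal s = h·(r − sin(2πr)/(2π)); simple-harmonic s = (h/2)(1 − cos(πr))
β=12°: printed 0.6809 | uniform 2.8000, cycloidal 0.6809, simple-harmonic 1.3369
β=36°: printed 9.7097 | uniform 8.4000, cycloidal 9.7097, simple-harmonic 9.1631
β=51°: printed 13.7026 | uniform 11.9000, cycloidal 13.7026, simple-harmonic 13.2370
only one law matches every sample → cycloidal

cycloidal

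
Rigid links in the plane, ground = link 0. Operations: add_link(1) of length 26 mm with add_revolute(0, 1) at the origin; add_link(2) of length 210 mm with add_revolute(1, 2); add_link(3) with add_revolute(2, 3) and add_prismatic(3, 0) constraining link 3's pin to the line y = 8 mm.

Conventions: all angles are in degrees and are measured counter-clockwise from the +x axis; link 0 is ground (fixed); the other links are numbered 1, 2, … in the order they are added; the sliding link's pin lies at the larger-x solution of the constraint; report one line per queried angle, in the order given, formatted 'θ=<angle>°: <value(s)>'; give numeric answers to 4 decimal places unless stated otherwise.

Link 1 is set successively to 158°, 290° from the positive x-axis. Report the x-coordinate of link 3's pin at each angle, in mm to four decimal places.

geometry: r = 26 mm, L = 210 mm, e = 8 mm
θ=158°: crank pin P = (r cos θ, r sin θ) = (-24.106780, 9.739771)
θ=158°: h = r sin θ − e = 9.739771 − 8 = 1.739771
θ=158°: x = r cos θ + √(L² − h²) = -24.106780 + 209.992793 = 185.886013
θ=290°: crank pin P = (r cos θ, r sin θ) = (8.892524, -24.432008)
θ=290°: h = r sin θ − e = -24.432008 − 8 = -32.432008
θ=290°: x = r cos θ + √(L² − h²) = 8.892524 + 207.480517 = 216.373041

θ=158°: 185.8860
θ=290°: 216.3730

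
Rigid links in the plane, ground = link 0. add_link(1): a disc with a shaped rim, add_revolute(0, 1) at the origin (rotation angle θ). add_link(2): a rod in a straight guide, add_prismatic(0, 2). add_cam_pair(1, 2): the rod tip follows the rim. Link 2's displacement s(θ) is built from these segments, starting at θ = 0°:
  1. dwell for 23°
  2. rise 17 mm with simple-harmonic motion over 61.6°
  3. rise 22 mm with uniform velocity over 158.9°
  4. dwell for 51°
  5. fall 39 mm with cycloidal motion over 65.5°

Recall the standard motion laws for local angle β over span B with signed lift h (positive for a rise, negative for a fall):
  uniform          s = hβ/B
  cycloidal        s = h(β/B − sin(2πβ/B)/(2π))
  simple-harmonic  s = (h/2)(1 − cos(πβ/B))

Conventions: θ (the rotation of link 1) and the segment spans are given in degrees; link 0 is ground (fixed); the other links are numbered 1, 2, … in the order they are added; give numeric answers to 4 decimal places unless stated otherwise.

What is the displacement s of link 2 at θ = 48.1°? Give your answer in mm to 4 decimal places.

segment 1 (0° to 23°, dwell): s unchanged at 0.0000
θ = 48.1° falls in segment 2 (23° to 84.6°, simple-harmonic, h = 17): β = 48.1 − 23 = 25.1°, B = 61.6°; Δs = 17/2·(1 − cos(π·0.4075)) = 6.0637; s = 0.0000 + 6.0637 = 6.0637

6.0637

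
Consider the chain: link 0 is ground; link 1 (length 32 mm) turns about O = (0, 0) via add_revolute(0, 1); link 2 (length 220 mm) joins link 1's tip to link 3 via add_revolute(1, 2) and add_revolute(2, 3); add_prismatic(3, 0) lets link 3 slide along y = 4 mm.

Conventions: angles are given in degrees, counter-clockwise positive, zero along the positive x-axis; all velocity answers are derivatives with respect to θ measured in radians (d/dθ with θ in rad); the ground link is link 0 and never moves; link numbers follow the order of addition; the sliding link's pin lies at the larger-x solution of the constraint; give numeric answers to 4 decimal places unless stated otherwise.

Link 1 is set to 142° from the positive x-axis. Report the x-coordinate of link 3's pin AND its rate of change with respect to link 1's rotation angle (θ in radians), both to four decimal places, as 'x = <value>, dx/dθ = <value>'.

geometry: r = 32 mm, L = 220 mm, e = 4 mm
crank pin P = (r cos θ, r sin θ) = (-25.216344, 19.701167)
h = r sin θ − e = 19.701167 − 4 = 15.701167
x = r cos θ + √(L² − h²) = -25.216344 + 219.438997 = 194.222653
dx/dθ = −r sin θ − h·r cos θ/√(L² − h²) (θ in radians; h = 15.701167) = -17.896903

x = 194.2227, dx/dθ = -17.8969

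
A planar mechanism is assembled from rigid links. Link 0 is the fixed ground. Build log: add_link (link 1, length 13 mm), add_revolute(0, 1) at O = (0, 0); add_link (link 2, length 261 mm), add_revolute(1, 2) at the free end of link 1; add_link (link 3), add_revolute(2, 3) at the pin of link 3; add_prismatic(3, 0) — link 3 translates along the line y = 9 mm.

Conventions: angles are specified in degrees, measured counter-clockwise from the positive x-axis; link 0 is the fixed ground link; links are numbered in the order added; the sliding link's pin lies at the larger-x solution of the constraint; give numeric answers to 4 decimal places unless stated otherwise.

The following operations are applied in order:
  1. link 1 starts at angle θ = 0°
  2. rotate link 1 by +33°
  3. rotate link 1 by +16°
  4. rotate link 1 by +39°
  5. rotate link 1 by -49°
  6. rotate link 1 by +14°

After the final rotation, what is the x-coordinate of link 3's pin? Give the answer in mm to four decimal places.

geometry: r = 13 mm, L = 261 mm, e = 9 mm; θ starts at 0°
rotate link 1 by +33°: θ ← 0° +33° = 33°
rotate link 1 by +16°: θ ← 33° +16° = 49°
rotate link 1 by +39°: θ ← 49° +39° = 88°
rotate link 1 by -49°: θ ← 88° -49° = 39°
rotate link 1 by +14°: θ ← 39° +14° = 53°
crank pin P = (r cos θ, r sin θ) = (7.823595, 10.382262)
h = r sin θ − e = 10.382262 − 9 = 1.382262
x = r cos θ + √(L² − h²) = 7.823595 + 260.996340 = 268.819935

268.8199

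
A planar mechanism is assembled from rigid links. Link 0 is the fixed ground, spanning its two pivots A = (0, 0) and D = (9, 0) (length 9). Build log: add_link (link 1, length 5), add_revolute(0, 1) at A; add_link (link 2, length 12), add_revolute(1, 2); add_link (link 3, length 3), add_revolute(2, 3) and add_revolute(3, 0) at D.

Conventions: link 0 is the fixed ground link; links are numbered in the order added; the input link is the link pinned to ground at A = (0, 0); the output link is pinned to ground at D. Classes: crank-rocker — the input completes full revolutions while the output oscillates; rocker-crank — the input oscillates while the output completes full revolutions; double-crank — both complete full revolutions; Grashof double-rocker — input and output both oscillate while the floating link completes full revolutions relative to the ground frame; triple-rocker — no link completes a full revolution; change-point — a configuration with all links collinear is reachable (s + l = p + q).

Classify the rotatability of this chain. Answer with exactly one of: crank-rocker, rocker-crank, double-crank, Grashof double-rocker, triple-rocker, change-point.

lengths: ground=9, input=5, coupler=12, output=3
sorted: s=3 (shortest), l=12 (longest), p+q=14
s + l = 15 vs p + q = 14
s + l > p + q → non-Grashof → no link fully rotates → triple-rocker

triple-rocker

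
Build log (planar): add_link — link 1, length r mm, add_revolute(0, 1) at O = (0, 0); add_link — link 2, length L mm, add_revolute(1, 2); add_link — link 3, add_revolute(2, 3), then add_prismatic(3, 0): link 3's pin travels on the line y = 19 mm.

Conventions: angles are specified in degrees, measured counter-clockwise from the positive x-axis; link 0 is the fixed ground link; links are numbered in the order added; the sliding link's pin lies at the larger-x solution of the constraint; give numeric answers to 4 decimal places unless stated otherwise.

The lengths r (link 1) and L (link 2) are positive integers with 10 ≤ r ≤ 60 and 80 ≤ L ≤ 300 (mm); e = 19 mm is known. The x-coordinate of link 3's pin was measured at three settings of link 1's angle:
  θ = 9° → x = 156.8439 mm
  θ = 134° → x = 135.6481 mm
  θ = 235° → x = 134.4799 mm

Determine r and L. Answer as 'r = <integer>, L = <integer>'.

constraint per measurement: (x − r cos θ)² + (r sin θ − e)² = L²
subtracting the θ₁ and θ₂ equations cancels the r² and L² terms:
r = (x₁² − x₂²) / (2[(x₁cos θ₁ + e sin θ₁) − (x₂cos θ₂ + e sin θ₂)]) = 13.0000 → r = 13
L² = (x₁ − r cos θ₁)² + (r sin θ₁ − e)² = 21024.9952 → L = 145.0000 → L = 145
check at θ₃=235°: x = 134.4799 (printed 134.4799) ✓

r = 13, L = 145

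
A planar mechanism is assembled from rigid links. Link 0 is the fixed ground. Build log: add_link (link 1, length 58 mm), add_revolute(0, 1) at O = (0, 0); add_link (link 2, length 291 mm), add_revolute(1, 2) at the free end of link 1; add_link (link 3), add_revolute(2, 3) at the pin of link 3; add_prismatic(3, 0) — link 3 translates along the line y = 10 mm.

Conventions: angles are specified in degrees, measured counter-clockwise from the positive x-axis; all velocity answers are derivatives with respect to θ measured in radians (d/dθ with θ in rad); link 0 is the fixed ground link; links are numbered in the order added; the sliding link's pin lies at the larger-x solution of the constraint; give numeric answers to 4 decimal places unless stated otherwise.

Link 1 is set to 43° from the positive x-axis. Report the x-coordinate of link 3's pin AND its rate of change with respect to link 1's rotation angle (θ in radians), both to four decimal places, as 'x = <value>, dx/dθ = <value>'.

geometry: r = 58 mm, L = 291 mm, e = 10 mm
crank pin P = (r cos θ, r sin θ) = (42.418515, 39.555905)
h = r sin θ − e = 39.555905 − 10 = 29.555905
x = r cos θ + √(L² − h²) = 42.418515 + 289.495161 = 331.913676
dx/dθ = −r sin θ − h·r cos θ/√(L² − h²) (θ in radians; h = 29.555905) = -43.886608

x = 331.9137, dx/dθ = -43.8866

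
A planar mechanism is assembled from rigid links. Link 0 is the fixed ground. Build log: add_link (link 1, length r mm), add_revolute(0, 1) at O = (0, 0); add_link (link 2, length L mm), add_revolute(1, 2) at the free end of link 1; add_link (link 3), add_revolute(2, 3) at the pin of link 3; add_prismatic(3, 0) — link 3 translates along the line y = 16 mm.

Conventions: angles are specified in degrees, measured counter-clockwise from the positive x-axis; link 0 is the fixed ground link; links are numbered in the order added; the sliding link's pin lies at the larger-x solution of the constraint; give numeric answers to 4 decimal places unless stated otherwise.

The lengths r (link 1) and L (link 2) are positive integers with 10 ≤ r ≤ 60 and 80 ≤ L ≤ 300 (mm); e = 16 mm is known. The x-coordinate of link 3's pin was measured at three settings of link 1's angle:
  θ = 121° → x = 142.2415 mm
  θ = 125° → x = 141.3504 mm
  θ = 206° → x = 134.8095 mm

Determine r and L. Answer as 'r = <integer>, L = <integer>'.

constraint per measurement: (x − r cos θ)² + (r sin θ − e)² = L²
subtracting the θ₁ and θ₂ equations cancels the r² and L² terms:
r = (x₁² − x₂²) / (2[(x₁cos θ₁ + e sin θ₁) − (x₂cos θ₂ + e sin θ₂)]) = 14.9998 → r = 15
L² = (x₁ − r cos θ₁)² + (r sin θ₁ − e)² = 22499.9977 → L = 150.0000 → L = 150
check at θ₃=206°: x = 134.8095 (printed 134.8095) ✓

r = 15, L = 150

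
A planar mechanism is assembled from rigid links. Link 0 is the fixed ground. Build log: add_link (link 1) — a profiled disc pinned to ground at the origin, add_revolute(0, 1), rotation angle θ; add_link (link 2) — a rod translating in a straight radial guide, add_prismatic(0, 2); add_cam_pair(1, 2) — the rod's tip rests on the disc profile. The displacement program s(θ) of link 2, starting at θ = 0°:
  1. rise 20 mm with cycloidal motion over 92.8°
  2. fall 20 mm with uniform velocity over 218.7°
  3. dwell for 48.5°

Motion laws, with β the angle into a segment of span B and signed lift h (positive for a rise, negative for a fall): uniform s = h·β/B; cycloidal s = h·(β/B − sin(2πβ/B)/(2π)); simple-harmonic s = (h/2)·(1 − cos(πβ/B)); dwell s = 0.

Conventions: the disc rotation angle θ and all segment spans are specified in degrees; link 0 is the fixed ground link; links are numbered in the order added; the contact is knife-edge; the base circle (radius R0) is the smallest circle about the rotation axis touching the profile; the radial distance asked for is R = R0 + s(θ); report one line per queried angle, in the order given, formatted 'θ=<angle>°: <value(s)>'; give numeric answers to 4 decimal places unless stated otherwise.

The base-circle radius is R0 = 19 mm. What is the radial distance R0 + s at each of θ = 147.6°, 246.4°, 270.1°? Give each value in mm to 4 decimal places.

seg 1 [0°–92.8°] cycloidal, h=20: full span → s += 20 → s = 20.0000
seg 2 [92.8°–311.5°] uniform, h=-20: θ=147.6° here. β=54.8, B=218.7. -20·54.8/218.7 = -5.0114 → s = 14.9886
seg 2 [92.8°–311.5°] uniform, h=-20: θ=246.4° here. β=153.6, B=218.7. -20·153.6/218.7 = -14.0466 → s = 5.9534
seg 2 [92.8°–311.5°] uniform, h=-20: θ=270.1° here. β=177.3, B=218.7. -20·177.3/218.7 = -16.2140 → s = 3.7860
θ=147.6°: R = R0 + s = 19 + 14.9886 = 33.9886
θ=246.4°: R = R0 + s = 19 + 5.9534 = 24.9534
θ=270.1°: R = R0 + s = 19 + 3.7860 = 22.7860

θ=147.6°: 33.9886
θ=246.4°: 24.9534
θ=270.1°: 22.7860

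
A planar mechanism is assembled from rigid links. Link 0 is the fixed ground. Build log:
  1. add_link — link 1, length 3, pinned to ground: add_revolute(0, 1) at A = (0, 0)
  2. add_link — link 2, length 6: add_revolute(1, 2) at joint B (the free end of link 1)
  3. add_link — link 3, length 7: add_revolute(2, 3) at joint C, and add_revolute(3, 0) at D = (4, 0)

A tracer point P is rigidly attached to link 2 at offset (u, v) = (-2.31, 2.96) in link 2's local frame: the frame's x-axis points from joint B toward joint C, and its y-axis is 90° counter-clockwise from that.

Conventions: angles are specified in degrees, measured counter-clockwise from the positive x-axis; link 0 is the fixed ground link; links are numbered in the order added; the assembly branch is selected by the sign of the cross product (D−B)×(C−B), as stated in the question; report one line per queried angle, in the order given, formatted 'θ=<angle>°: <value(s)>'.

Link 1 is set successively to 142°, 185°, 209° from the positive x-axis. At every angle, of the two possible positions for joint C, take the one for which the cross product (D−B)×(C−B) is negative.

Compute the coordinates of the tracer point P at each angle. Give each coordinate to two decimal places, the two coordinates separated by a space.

A=(0,0), D=(4.00,0)
θ=142°: B = A + 3.00·(cos142°, sin142°) = (-2.3640, 1.8470)
θ=142°: |BD| = 6.6266
θ=142°: circle(B,6.00) ∩ circle(D,7.00): a=2.3324, h=5.5281
θ=142°:   candidates: C₊=(1.4168,6.5059) cross=36.633; C₋=(-1.6648,-4.1121) cross=-36.633
θ=142°:   branch - wants cross < 0 → take C=(-1.6648,-4.1121) (cross=-36.633)
θ=142°: ex = (C−B)/|BC| = (0.1165,-0.9932); ey = (0.9932,0.1165)
θ=142°: P = B + -2.31·ex + 2.96·ey = (0.3066,4.4862)
θ=185°: B = A + 3.00·(cos185°, sin185°) = (-2.9886, -0.2615)
θ=185°: |BD| = 6.9935
θ=185°: circle(B,6.00) ∩ circle(D,7.00): a=2.5673, h=5.4230
θ=185°:   candidates: C₊=(-0.6258,5.2537) cross=37.926; C₋=(-0.2203,-5.5847) cross=-37.926
θ=185°:   branch - wants cross < 0 → take C=(-0.2203,-5.5847) (cross=-37.926)
θ=185°: ex = (C−B)/|BC| = (0.4614,-0.8872); ey = (0.8872,0.4614)
θ=185°: P = B + -2.31·ex + 2.96·ey = (-1.4282,3.1536)
θ=209°: B = A + 3.00·(cos209°, sin209°) = (-2.6239, -1.4544)
θ=209°: |BD| = 6.7817
θ=209°: circle(B,6.00) ∩ circle(D,7.00): a=2.4324, h=5.4849
θ=209°:   candidates: C₊=(-1.4244,4.4245) cross=37.196; C₋=(0.9282,-6.2900) cross=-37.196
θ=209°:   branch - wants cross < 0 → take C=(0.9282,-6.2900) (cross=-37.196)
θ=209°: ex = (C−B)/|BC| = (0.5920,-0.8059); ey = (0.8059,0.5920)
θ=209°: P = B + -2.31·ex + 2.96·ey = (-1.6059,2.1596)

θ=142°: 0.31 4.49
θ=185°: -1.43 3.15
θ=209°: -1.61 2.16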